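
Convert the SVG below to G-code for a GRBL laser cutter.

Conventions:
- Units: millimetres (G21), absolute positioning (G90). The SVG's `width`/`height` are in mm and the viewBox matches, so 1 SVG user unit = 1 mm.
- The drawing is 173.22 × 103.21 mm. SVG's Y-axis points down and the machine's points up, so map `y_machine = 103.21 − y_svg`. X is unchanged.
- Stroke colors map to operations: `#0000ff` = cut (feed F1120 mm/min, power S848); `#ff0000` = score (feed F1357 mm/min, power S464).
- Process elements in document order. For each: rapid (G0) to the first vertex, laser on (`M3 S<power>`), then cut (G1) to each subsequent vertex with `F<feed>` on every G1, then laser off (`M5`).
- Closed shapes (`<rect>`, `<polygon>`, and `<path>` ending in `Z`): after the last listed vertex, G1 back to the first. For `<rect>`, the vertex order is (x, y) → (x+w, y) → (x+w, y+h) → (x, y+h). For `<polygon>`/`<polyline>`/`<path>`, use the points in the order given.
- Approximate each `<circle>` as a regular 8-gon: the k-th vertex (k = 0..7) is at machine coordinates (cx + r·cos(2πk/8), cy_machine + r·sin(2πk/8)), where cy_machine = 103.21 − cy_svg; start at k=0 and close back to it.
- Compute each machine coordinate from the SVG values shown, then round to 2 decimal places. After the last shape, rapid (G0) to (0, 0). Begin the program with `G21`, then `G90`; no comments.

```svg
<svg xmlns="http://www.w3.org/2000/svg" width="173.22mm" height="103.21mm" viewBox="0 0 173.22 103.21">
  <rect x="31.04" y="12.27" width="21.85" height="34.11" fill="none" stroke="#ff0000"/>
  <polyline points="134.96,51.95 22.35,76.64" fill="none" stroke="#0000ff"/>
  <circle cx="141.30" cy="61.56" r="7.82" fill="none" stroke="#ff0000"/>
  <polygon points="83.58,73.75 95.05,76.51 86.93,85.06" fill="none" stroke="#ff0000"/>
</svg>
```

G21
G90
G0 X31.04 Y90.94
M3 S464
G1 X52.89 Y90.94 F1357
G1 X52.89 Y56.83 F1357
G1 X31.04 Y56.83 F1357
G1 X31.04 Y90.94 F1357
M5
G0 X134.96 Y51.26
M3 S848
G1 X22.35 Y26.57 F1120
M5
G0 X149.12 Y41.65
M3 S464
G1 X146.83 Y47.18 F1357
G1 X141.30 Y49.47 F1357
G1 X135.77 Y47.18 F1357
G1 X133.48 Y41.65 F1357
G1 X135.77 Y36.12 F1357
G1 X141.30 Y33.83 F1357
G1 X146.83 Y36.12 F1357
G1 X149.12 Y41.65 F1357
M5
G0 X83.58 Y29.46
M3 S464
G1 X95.05 Y26.70 F1357
G1 X86.93 Y18.15 F1357
G1 X83.58 Y29.46 F1357
M5
G0 X0.00 Y0.00

Since the viewBox matches the mm dimensions, user units are millimetres directly. The only transform is the Y-flip y_m = 103.21 − y_svg.

Shape 1 is a rectangle drawn with `<rect>`. Its stroke #ff0000 means score at S464, F1357. After flipping Y the toolpath is (31.04,90.94) → (52.89,90.94) → (52.89,56.83) → (31.04,56.83) → (31.04,90.94), returning to the start.

Shape 2 is a line segment drawn with `<polyline>`. Its stroke #0000ff means cut at S848, F1120. After flipping Y the toolpath is (134.96,51.26) → (22.35,26.57).

Shape 3 is a circle drawn with `<circle>`. Its stroke #ff0000 means score at S464, F1357. After flipping Y the toolpath is (149.12,41.65) → (146.83,47.18) → (141.30,49.47) → (135.77,47.18) → (133.48,41.65) → (135.77,36.12) → (141.30,33.83) → (146.83,36.12) → (149.12,41.65), returning to the start.

Shape 4 is a regular polygon drawn with `<polygon>`. Its stroke #ff0000 means score at S464, F1357. After flipping Y the toolpath is (83.58,29.46) → (95.05,26.70) → (86.93,18.15) → (83.58,29.46), returning to the start.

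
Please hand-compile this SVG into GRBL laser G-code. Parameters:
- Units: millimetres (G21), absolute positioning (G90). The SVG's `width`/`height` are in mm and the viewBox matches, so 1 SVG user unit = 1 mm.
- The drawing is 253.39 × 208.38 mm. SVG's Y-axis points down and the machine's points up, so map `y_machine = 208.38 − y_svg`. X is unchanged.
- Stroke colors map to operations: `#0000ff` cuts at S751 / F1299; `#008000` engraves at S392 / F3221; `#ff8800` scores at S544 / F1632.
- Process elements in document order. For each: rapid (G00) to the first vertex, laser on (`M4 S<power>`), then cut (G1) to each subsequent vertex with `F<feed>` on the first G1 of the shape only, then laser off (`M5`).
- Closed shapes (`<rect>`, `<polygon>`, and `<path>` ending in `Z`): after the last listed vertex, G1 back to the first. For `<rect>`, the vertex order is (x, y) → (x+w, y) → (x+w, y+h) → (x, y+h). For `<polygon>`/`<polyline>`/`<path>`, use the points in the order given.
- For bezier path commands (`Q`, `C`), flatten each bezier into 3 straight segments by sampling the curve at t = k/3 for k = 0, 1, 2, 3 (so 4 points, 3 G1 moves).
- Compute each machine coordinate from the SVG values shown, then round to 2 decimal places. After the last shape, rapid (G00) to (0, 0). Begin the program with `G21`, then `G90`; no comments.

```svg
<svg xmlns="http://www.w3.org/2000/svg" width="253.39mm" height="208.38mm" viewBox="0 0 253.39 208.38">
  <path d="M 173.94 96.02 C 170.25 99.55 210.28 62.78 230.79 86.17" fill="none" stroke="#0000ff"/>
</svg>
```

1 u = 1 mm; y_m = 208.38 − y.

[1] `<path>` cubic bezier, #0000ff→cut S751 F1299: (173.94,112.36) → (182.48,118.54) → (206.12,129.27) → (230.79,122.21)

G21
G90
G00 X173.94 Y112.36
M4 S751
G1 X182.48 Y118.54 F1299
G1 X206.12 Y129.27
G1 X230.79 Y122.21
M5
G00 X0.00 Y0.00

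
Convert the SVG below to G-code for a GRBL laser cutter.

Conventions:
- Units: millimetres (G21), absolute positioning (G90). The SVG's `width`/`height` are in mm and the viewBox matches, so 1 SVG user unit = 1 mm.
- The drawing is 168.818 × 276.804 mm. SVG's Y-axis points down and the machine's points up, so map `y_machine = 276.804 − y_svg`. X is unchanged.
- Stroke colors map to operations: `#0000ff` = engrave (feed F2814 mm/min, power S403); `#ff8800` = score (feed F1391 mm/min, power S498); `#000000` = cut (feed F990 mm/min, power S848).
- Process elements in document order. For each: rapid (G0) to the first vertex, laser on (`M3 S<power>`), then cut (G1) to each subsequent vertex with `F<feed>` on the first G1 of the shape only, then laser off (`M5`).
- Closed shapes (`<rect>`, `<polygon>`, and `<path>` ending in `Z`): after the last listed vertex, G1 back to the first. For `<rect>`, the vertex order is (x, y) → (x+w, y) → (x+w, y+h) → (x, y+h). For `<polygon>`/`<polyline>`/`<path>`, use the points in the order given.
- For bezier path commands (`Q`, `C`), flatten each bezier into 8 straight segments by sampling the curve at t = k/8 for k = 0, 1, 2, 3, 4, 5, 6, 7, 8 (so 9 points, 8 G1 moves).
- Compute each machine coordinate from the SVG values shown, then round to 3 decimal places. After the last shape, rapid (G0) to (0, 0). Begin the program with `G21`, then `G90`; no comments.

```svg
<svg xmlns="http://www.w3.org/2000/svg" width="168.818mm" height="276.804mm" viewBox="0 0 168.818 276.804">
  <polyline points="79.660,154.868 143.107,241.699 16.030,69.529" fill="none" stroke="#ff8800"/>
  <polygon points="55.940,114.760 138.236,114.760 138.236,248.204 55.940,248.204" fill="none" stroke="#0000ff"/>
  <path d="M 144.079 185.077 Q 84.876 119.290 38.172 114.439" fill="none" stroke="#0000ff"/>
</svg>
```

G21
G90
G0 X79.660 Y121.936
M3 S498
G1 X143.107 Y35.105 F1391
G1 X16.030 Y207.275
M5
G0 X55.940 Y162.044
M3 S403
G1 X138.236 Y162.044 F2814
G1 X138.236 Y28.600
G1 X55.940 Y28.600
G1 X55.940 Y162.044
M5
G0 X144.079 Y91.727
M3 S403
G1 X129.474 Y107.222 F2814
G1 X115.259 Y120.812
G1 X101.434 Y132.498
G1 X88.001 Y142.280
G1 X74.958 Y150.158
G1 X62.305 Y156.131
G1 X50.043 Y160.200
G1 X38.172 Y162.365
M5
G0 X0.000 Y0.000

viewBox `0 0 168.818 276.804` with mm width/height → 1 unit = 1 mm. Flip: y_m = 276.804 − y_svg.

**Shape 1** — `<polyline>` open polyline, stroke `#ff8800` → score (S498, F1391). Machine vertices: (79.660,121.936) → (143.107,35.105) → (16.030,207.275). Open path.

**Shape 2** — `<polygon>` rectangle, stroke `#0000ff` → engrave (S403, F2814). Machine vertices: (55.940,162.044) → (138.236,162.044) → (138.236,28.600) → (55.940,28.600) → (55.940,162.044). Closed: final G1 returns to the first vertex.

**Shape 3** — `<path>` quadratic bezier, stroke `#0000ff` → engrave (S403, F2814). Control points (SVG): P0=(144.079,185.077), P1=(84.876,119.290), P2=(38.172,114.439); sampled at t=k/8. Machine vertices: (144.079,91.727) → (129.474,107.222) → (115.259,120.812) → (101.434,132.498) → (88.001,142.280) → (74.958,150.158) → (62.305,156.131) → (50.043,160.200) → (38.172,162.365). Open path.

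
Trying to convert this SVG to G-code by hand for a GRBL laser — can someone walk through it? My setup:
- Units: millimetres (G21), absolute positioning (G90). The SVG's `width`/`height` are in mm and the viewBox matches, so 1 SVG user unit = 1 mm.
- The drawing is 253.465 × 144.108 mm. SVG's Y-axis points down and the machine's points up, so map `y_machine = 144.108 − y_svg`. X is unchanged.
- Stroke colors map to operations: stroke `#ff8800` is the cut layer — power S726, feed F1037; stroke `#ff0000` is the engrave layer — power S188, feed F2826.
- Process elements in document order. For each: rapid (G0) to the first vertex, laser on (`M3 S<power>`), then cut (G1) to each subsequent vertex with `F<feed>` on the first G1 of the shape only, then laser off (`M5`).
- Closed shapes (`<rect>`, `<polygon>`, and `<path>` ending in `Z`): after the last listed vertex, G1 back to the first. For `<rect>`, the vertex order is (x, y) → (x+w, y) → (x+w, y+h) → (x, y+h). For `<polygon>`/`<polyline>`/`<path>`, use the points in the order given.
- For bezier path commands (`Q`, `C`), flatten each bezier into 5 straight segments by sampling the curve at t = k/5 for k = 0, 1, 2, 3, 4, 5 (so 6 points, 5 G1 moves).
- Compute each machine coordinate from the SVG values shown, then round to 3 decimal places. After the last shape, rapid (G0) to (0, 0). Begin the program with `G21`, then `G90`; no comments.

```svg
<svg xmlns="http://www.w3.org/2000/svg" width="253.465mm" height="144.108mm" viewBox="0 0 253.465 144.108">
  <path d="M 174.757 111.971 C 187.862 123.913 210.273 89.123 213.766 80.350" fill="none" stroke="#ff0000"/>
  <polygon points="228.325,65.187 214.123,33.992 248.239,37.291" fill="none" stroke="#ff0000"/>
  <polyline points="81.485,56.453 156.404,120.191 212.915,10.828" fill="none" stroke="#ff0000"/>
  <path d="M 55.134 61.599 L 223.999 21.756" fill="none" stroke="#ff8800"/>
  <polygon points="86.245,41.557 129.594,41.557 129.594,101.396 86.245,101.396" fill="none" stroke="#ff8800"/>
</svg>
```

G21
G90
G0 X174.757 Y32.137
M3 S188
G1 X183.511 Y29.998 F2826
G1 X193.144 Y35.582
G1 X202.300 Y45.398
G1 X209.626 Y55.954
G1 X213.766 Y63.758
M5
G0 X228.325 Y78.921
M3 S188
G1 X214.123 Y110.116 F2826
G1 X248.239 Y106.817
G1 X228.325 Y78.921
M5
G0 X81.485 Y87.655
M3 S188
G1 X156.404 Y23.917 F2826
G1 X212.915 Y133.280
M5
G0 X55.134 Y82.509
M3 S726
G1 X223.999 Y122.352 F1037
M5
G0 X86.245 Y102.551
M3 S726
G1 X129.594 Y102.551 F1037
G1 X129.594 Y42.712
G1 X86.245 Y42.712
G1 X86.245 Y102.551
M5
G0 X0.000 Y0.000

Since the viewBox matches the mm dimensions, user units are millimetres directly. The only transform is the Y-flip y_m = 144.108 − y_svg.

Shape 1 is a cubic bezier drawn with `<path>`. Its stroke #ff0000 means engrave at S188, F2826. After flipping Y the toolpath is (174.757,32.137) → (183.511,29.998) → (193.144,35.582) → (202.300,45.398) → (209.626,55.954) → (213.766,63.758).

Shape 2 is a regular polygon drawn with `<polygon>`. Its stroke #ff0000 means engrave at S188, F2826. After flipping Y the toolpath is (228.325,78.921) → (214.123,110.116) → (248.239,106.817) → (228.325,78.921), returning to the start.

Shape 3 is a open polyline drawn with `<polyline>`. Its stroke #ff0000 means engrave at S188, F2826. After flipping Y the toolpath is (81.485,87.655) → (156.404,23.917) → (212.915,133.280).

Shape 4 is a line segment drawn with `<path>`. Its stroke #ff8800 means cut at S726, F1037. After flipping Y the toolpath is (55.134,82.509) → (223.999,122.352).

Shape 5 is a rectangle drawn with `<polygon>`. Its stroke #ff8800 means cut at S726, F1037. After flipping Y the toolpath is (86.245,102.551) → (129.594,102.551) → (129.594,42.712) → (86.245,42.712) → (86.245,102.551), returning to the start.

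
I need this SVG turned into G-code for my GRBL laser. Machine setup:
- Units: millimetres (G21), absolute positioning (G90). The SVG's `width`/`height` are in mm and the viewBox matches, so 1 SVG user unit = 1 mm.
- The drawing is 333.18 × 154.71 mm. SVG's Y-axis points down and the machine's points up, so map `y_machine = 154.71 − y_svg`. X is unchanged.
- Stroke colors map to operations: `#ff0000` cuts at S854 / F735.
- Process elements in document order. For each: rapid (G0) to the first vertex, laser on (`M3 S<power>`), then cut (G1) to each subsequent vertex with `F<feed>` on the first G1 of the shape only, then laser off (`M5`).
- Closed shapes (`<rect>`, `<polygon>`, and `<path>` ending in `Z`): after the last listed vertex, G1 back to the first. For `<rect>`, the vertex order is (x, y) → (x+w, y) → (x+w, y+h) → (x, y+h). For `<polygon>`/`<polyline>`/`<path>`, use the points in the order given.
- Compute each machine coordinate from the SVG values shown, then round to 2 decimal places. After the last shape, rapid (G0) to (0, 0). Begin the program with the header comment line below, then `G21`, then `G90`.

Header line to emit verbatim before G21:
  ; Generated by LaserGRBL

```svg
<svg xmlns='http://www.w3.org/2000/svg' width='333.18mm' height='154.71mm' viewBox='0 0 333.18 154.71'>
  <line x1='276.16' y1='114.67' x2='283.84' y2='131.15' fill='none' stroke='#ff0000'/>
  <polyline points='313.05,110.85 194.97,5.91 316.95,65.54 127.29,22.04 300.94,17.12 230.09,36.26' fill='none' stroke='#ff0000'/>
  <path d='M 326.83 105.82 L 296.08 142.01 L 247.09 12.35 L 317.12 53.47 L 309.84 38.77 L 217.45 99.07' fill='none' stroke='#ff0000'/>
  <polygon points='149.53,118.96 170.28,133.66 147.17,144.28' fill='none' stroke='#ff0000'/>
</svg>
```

; Generated by LaserGRBL
G21
G90
G0 X276.16 Y40.04
M3 S854
G1 X283.84 Y23.56 F735
M5
G0 X313.05 Y43.86
M3 S854
G1 X194.97 Y148.80 F735
G1 X316.95 Y89.17
G1 X127.29 Y132.67
G1 X300.94 Y137.59
G1 X230.09 Y118.45
M5
G0 X326.83 Y48.89
M3 S854
G1 X296.08 Y12.70 F735
G1 X247.09 Y142.36
G1 X317.12 Y101.24
G1 X309.84 Y115.94
G1 X217.45 Y55.64
M5
G0 X149.53 Y35.75
M3 S854
G1 X170.28 Y21.05 F735
G1 X147.17 Y10.43
G1 X149.53 Y35.75
M5
G0 X0.00 Y0.00

viewBox `0 0 333.18 154.71` with mm width/height → 1 unit = 1 mm. Flip: y_m = 154.71 − y_svg.

**Shape 1** — `<line>` line segment, stroke `#ff0000` → cut (S854, F735). Machine vertices: (276.16,40.04) → (283.84,23.56). Open path.

**Shape 2** — `<polyline>` open polyline, stroke `#ff0000` → cut (S854, F735). Machine vertices: (313.05,43.86) → (194.97,148.80) → (316.95,89.17) → (127.29,132.67) → (300.94,137.59) → (230.09,118.45). Open path.

**Shape 3** — `<path>` open polyline, stroke `#ff0000` → cut (S854, F735). Machine vertices: (326.83,48.89) → (296.08,12.70) → (247.09,142.36) → (317.12,101.24) → (309.84,115.94) → (217.45,55.64). Open path.

**Shape 4** — `<polygon>` regular polygon, stroke `#ff0000` → cut (S854, F735). Machine vertices: (149.53,35.75) → (170.28,21.05) → (147.17,10.43) → (149.53,35.75). Closed: final G1 returns to the first vertex.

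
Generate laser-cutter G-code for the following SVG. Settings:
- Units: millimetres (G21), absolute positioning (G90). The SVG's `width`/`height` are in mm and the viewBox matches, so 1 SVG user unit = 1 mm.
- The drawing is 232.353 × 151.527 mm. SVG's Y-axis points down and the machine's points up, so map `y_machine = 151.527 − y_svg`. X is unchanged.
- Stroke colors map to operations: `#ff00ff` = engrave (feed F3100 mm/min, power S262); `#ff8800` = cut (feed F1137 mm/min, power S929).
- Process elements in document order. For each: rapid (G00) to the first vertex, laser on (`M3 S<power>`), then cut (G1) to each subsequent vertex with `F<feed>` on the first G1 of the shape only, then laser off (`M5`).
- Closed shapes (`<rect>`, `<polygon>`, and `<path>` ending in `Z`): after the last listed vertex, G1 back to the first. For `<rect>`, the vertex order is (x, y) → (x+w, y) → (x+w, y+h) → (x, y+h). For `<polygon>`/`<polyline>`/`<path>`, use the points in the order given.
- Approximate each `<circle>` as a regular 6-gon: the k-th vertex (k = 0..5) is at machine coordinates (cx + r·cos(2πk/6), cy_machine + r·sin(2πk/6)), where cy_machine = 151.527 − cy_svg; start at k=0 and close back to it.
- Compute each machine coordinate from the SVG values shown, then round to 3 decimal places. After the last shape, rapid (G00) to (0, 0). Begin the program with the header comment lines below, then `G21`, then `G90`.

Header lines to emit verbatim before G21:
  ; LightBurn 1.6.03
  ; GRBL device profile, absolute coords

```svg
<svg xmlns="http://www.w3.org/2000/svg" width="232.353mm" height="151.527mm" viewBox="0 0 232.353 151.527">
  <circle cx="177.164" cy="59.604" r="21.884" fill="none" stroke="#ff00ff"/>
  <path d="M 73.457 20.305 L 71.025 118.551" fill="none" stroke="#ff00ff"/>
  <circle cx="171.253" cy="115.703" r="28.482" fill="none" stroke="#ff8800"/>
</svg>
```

1 u = 1 mm; y_m = 151.527 − y.

[1] `<circle>` circle, #ff00ff→engrave S262 F3100: (199.048,91.923) → (188.106,110.875) → (166.222,110.875) → (155.280,91.923) → (166.222,72.971) → (188.106,72.971) → (199.048,91.923) (closed)

[2] `<path>` line segment, #ff00ff→engrave S262 F3100: (73.457,131.222) → (71.025,32.976)

[3] `<circle>` circle, #ff8800→cut S929 F1137: (199.735,35.824) → (185.494,60.490) → (157.012,60.490) → (142.771,35.824) → (157.012,11.158) → (185.494,11.158) → (199.735,35.824) (closed)

; LightBurn 1.6.03
; GRBL device profile, absolute coords
G21
G90
G00 X199.048 Y91.923
M3 S262
G1 X188.106 Y110.875 F3100
G1 X166.222 Y110.875
G1 X155.280 Y91.923
G1 X166.222 Y72.971
G1 X188.106 Y72.971
G1 X199.048 Y91.923
M5
G00 X73.457 Y131.222
M3 S262
G1 X71.025 Y32.976 F3100
M5
G00 X199.735 Y35.824
M3 S929
G1 X185.494 Y60.490 F1137
G1 X157.012 Y60.490
G1 X142.771 Y35.824
G1 X157.012 Y11.158
G1 X185.494 Y11.158
G1 X199.735 Y35.824
M5
G00 X0.000 Y0.000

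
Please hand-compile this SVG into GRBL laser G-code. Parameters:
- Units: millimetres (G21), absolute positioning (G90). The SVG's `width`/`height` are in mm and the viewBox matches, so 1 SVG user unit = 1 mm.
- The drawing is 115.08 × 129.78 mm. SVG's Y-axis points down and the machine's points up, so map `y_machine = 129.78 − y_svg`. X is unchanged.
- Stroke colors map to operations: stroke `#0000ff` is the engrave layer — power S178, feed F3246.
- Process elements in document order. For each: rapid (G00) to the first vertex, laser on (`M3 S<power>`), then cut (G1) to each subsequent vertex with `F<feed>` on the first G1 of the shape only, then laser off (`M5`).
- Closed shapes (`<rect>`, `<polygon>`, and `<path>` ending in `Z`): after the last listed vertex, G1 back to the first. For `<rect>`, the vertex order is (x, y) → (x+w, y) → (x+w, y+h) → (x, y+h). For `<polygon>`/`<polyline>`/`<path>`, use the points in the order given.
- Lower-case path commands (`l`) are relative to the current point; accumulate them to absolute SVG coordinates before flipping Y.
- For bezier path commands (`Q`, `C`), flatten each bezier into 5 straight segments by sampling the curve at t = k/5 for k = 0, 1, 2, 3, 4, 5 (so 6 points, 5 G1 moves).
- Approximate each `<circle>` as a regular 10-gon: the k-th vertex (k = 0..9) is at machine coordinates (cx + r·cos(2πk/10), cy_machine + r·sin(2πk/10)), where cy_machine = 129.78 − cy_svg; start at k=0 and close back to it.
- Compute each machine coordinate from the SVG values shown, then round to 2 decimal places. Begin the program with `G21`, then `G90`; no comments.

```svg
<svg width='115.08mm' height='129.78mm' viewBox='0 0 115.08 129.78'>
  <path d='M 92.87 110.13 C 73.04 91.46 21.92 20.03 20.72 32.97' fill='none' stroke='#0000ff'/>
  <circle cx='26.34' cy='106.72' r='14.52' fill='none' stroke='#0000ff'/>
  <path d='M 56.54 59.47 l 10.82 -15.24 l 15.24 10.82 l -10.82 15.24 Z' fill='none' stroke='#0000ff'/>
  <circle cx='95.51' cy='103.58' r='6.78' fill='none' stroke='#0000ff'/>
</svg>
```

Since the viewBox matches the mm dimensions, user units are millimetres directly. The only transform is the Y-flip y_m = 129.78 − y_svg.

Shape 1 is a cubic bezier drawn with `<path>`. Its stroke #0000ff means engrave at S178, F3246. After flipping Y the toolpath is (92.87,19.65) → (77.87,36.09) → (59.25,58.60) → (40.92,80.62) → (26.78,95.55) → (20.72,96.81).

Shape 2 is a circle drawn with `<circle>`. Its stroke #0000ff means engrave at S178, F3246. After flipping Y the toolpath is (40.86,23.06) → (38.09,31.59) → (30.83,36.87) → (21.85,36.87) → (14.59,31.59) → (11.82,23.06) → (14.59,14.53) → (21.85,9.25) → (30.83,9.25) → (38.09,14.53) → (40.86,23.06), returning to the start.

Shape 3 is a regular polygon drawn with `<path>`. Its stroke #0000ff means engrave at S178, F3246. After flipping Y the toolpath is (56.54,70.31) → (67.36,85.55) → (82.60,74.73) → (71.78,59.49) → (56.54,70.31), returning to the start.

Shape 4 is a circle drawn with `<circle>`. Its stroke #0000ff means engrave at S178, F3246. After flipping Y the toolpath is (102.29,26.20) → (101.00,30.19) → (97.61,32.65) → (93.41,32.65) → (90.02,30.19) → (88.73,26.20) → (90.02,22.21) → (93.41,19.75) → (97.61,19.75) → (101.00,22.21) → (102.29,26.20), returning to the start.

G21
G90
G00 X92.87 Y19.65
M3 S178
G1 X77.87 Y36.09 F3246
G1 X59.25 Y58.60
G1 X40.92 Y80.62
G1 X26.78 Y95.55
G1 X20.72 Y96.81
M5
G00 X40.86 Y23.06
M3 S178
G1 X38.09 Y31.59 F3246
G1 X30.83 Y36.87
G1 X21.85 Y36.87
G1 X14.59 Y31.59
G1 X11.82 Y23.06
G1 X14.59 Y14.53
G1 X21.85 Y9.25
G1 X30.83 Y9.25
G1 X38.09 Y14.53
G1 X40.86 Y23.06
M5
G00 X56.54 Y70.31
M3 S178
G1 X67.36 Y85.55 F3246
G1 X82.60 Y74.73
G1 X71.78 Y59.49
G1 X56.54 Y70.31
M5
G00 X102.29 Y26.20
M3 S178
G1 X101.00 Y30.19 F3246
G1 X97.61 Y32.65
G1 X93.41 Y32.65
G1 X90.02 Y30.19
G1 X88.73 Y26.20
G1 X90.02 Y22.21
G1 X93.41 Y19.75
G1 X97.61 Y19.75
G1 X101.00 Y22.21
G1 X102.29 Y26.20
M5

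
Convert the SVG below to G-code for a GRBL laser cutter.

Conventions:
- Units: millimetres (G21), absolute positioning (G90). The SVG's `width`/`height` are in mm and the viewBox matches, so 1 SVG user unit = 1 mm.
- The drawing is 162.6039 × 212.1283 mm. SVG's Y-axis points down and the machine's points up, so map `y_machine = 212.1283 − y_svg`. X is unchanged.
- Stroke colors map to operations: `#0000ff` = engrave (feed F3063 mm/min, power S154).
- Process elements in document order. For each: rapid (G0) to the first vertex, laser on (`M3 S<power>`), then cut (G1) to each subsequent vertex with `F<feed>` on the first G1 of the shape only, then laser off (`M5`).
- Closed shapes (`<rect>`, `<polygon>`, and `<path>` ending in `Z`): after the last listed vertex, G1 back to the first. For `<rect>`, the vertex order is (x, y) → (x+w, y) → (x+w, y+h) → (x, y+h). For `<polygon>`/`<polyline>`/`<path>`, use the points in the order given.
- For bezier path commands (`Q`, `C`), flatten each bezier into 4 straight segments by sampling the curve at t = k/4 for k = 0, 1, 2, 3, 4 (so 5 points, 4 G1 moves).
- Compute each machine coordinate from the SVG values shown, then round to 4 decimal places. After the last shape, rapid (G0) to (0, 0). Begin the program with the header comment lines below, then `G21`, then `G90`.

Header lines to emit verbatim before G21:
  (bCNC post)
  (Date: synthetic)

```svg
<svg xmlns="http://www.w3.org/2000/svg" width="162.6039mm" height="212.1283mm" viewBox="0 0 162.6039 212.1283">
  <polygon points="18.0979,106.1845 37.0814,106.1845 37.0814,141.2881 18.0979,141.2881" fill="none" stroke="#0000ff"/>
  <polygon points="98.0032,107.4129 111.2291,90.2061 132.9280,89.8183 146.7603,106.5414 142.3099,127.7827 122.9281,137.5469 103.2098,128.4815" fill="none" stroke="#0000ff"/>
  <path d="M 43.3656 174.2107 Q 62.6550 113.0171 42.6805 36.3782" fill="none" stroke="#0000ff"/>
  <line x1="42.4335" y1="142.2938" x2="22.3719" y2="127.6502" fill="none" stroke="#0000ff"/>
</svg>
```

(bCNC post)
(Date: synthetic)
G21
G90
G0 X18.0979 Y105.9438
M3 S154
G1 X37.0814 Y105.9438 F3063
G1 X37.0814 Y70.8402
G1 X18.0979 Y70.8402
G1 X18.0979 Y105.9438
M5
G0 X98.0032 Y104.7154
M3 S154
G1 X111.2291 Y121.9222 F3063
G1 X132.9280 Y122.3100
G1 X146.7603 Y105.5869
G1 X142.3099 Y84.3456
G1 X122.9281 Y74.5814
G1 X103.2098 Y83.6468
G1 X98.0032 Y104.7154
M5
G0 X43.3656 Y37.9176
M3 S154
G1 X50.5563 Y69.4797 F3063
G1 X52.8390 Y102.9725
G1 X50.2138 Y138.3960
G1 X42.6805 Y175.7501
M5
G0 X42.4335 Y69.8345
M3 S154
G1 X22.3719 Y84.4781 F3063
M5
G0 X0.0000 Y0.0000

viewBox `0 0 162.6039 212.1283` with mm width/height → 1 unit = 1 mm. Flip: y_m = 212.1283 − y_svg.

**Shape 1** — `<polygon>` rectangle, stroke `#0000ff` → engrave (S154, F3063). Machine vertices: (18.0979,105.9438) → (37.0814,105.9438) → (37.0814,70.8402) → (18.0979,70.8402) → (18.0979,105.9438). Closed: final G1 returns to the first vertex.

**Shape 2** — `<polygon>` regular polygon, stroke `#0000ff` → engrave (S154, F3063). Machine vertices: (98.0032,104.7154) → (111.2291,121.9222) → (132.9280,122.3100) → (146.7603,105.5869) → (142.3099,84.3456) → (122.9281,74.5814) → (103.2098,83.6468) → (98.0032,104.7154). Closed: final G1 returns to the first vertex.

**Shape 3** — `<path>` quadratic bezier, stroke `#0000ff` → engrave (S154, F3063). Control points (SVG): P0=(43.3656,174.2107), P1=(62.6550,113.0171), P2=(42.6805,36.3782); sampled at t=k/4. Machine vertices: (43.3656,37.9176) → (50.5563,69.4797) → (52.8390,102.9725) → (50.2138,138.3960) → (42.6805,175.7501). Open path.

**Shape 4** — `<line>` line segment, stroke `#0000ff` → engrave (S154, F3063). Machine vertices: (42.4335,69.8345) → (22.3719,84.4781). Open path.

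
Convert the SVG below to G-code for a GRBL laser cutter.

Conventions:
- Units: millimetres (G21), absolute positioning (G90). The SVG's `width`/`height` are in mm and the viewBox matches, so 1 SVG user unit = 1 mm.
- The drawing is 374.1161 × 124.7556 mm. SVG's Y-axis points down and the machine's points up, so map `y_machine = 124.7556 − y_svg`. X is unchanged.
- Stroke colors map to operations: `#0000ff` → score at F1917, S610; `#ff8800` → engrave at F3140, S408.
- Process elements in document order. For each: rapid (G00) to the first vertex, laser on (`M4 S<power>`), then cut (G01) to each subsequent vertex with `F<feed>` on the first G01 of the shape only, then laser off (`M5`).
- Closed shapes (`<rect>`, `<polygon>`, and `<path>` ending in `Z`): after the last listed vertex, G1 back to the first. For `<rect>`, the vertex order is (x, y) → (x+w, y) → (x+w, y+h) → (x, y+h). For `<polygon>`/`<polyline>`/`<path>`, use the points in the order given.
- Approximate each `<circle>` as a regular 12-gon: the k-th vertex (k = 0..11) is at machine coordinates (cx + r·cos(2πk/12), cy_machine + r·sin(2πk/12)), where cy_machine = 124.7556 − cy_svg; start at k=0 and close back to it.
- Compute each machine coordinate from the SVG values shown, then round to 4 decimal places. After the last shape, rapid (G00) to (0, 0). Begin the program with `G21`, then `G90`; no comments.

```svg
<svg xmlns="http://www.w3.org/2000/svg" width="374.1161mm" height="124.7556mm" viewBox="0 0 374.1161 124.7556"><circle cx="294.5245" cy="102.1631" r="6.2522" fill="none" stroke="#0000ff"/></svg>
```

1 u = 1 mm; y_m = 124.7556 − y.

[1] `<circle>` circle, #0000ff→score S610 F1917: (300.7767,22.5925) → (299.9391,25.7186) → (297.6506,28.0071) → (294.5245,28.8447) → (291.3984,28.0071) → (289.1099,25.7186) → (288.2723,22.5925) → (289.1099,19.4664) → (291.3984,17.1779) → (294.5245,16.3403) → (297.6506,17.1779) → (299.9391,19.4664) → (300.7767,22.5925) (closed)

G21
G90
G00 X300.7767 Y22.5925
M4 S610
G01 X299.9391 Y25.7186 F1917
G01 X297.6506 Y28.0071
G01 X294.5245 Y28.8447
G01 X291.3984 Y28.0071
G01 X289.1099 Y25.7186
G01 X288.2723 Y22.5925
G01 X289.1099 Y19.4664
G01 X291.3984 Y17.1779
G01 X294.5245 Y16.3403
G01 X297.6506 Y17.1779
G01 X299.9391 Y19.4664
G01 X300.7767 Y22.5925
M5
G00 X0.0000 Y0.0000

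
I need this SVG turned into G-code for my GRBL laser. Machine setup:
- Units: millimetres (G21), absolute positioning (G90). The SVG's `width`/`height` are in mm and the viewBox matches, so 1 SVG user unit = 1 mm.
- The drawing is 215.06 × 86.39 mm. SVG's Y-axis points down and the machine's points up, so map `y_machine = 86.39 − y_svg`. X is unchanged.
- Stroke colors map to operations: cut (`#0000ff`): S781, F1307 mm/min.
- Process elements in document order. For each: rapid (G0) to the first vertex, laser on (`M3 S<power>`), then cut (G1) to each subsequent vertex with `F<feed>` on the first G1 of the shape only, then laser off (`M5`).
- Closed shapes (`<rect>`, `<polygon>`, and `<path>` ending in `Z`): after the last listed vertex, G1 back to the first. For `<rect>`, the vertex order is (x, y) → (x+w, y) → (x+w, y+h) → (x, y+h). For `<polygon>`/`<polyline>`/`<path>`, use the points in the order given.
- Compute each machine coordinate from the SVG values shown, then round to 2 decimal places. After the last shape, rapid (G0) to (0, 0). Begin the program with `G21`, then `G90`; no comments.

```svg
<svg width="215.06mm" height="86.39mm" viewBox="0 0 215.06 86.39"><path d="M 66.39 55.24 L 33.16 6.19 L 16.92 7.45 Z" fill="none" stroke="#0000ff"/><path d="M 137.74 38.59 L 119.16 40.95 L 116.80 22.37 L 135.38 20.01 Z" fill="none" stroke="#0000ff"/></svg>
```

G21
G90
G0 X66.39 Y31.15
M3 S781
G1 X33.16 Y80.20 F1307
G1 X16.92 Y78.94
G1 X66.39 Y31.15
M5
G0 X137.74 Y47.80
M3 S781
G1 X119.16 Y45.44 F1307
G1 X116.80 Y64.02
G1 X135.38 Y66.38
G1 X137.74 Y47.80
M5
G0 X0.00 Y0.00

1 u = 1 mm; y_m = 86.39 − y.

[1] `<path>` closed polygon, #0000ff→cut S781 F1307: (66.39,31.15) → (33.16,80.20) → (16.92,78.94) → (66.39,31.15) (closed)

[2] `<path>` regular polygon, #0000ff→cut S781 F1307: (137.74,47.80) → (119.16,45.44) → (116.80,64.02) → (135.38,66.38) → (137.74,47.80) (closed)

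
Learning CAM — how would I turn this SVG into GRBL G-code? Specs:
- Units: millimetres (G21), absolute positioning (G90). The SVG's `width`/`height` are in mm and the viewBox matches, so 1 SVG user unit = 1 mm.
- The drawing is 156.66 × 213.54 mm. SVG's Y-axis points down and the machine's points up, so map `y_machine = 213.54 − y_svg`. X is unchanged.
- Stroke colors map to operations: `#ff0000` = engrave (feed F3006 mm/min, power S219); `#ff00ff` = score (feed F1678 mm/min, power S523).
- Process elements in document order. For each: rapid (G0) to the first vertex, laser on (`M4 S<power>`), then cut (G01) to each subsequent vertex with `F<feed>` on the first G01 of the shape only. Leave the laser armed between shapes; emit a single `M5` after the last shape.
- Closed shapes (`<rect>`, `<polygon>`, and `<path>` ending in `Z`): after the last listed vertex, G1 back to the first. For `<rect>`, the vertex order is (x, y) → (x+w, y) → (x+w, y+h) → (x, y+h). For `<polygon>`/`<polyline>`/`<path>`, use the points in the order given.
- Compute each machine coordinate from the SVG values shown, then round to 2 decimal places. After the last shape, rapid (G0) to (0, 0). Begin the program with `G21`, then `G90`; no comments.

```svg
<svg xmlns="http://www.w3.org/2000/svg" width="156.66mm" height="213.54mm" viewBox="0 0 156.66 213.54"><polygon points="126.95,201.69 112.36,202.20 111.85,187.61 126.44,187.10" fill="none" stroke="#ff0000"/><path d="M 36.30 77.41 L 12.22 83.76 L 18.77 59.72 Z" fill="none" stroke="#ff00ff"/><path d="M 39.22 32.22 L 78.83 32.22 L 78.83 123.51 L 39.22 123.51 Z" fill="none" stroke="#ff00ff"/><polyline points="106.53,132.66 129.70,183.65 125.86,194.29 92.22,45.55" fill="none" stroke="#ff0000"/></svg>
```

G21
G90
G0 X126.95 Y11.85
M4 S219
G01 X112.36 Y11.34 F3006
G01 X111.85 Y25.93
G01 X126.44 Y26.44
G01 X126.95 Y11.85
G0 X36.30 Y136.13
M4 S523
G01 X12.22 Y129.78 F1678
G01 X18.77 Y153.82
G01 X36.30 Y136.13
G0 X39.22 Y181.32
M4 S523
G01 X78.83 Y181.32 F1678
G01 X78.83 Y90.03
G01 X39.22 Y90.03
G01 X39.22 Y181.32
G0 X106.53 Y80.88
M4 S219
G01 X129.70 Y29.89 F3006
G01 X125.86 Y19.25
G01 X92.22 Y167.99
M5
G0 X0.00 Y0.00

1 u = 1 mm; y_m = 213.54 − y.

[1] `<polygon>` regular polygon, #ff0000→engrave S219 F3006: (126.95,11.85) → (112.36,11.34) → (111.85,25.93) → (126.44,26.44) → (126.95,11.85) (closed)

[2] `<path>` regular polygon, #ff00ff→score S523 F1678: (36.30,136.13) → (12.22,129.78) → (18.77,153.82) → (36.30,136.13) (closed)

[3] `<path>` rectangle, #ff00ff→score S523 F1678: (39.22,181.32) → (78.83,181.32) → (78.83,90.03) → (39.22,90.03) → (39.22,181.32) (closed)

[4] `<polyline>` open polyline, #ff0000→engrave S219 F3006: (106.53,80.88) → (129.70,29.89) → (125.86,19.25) → (92.22,167.99)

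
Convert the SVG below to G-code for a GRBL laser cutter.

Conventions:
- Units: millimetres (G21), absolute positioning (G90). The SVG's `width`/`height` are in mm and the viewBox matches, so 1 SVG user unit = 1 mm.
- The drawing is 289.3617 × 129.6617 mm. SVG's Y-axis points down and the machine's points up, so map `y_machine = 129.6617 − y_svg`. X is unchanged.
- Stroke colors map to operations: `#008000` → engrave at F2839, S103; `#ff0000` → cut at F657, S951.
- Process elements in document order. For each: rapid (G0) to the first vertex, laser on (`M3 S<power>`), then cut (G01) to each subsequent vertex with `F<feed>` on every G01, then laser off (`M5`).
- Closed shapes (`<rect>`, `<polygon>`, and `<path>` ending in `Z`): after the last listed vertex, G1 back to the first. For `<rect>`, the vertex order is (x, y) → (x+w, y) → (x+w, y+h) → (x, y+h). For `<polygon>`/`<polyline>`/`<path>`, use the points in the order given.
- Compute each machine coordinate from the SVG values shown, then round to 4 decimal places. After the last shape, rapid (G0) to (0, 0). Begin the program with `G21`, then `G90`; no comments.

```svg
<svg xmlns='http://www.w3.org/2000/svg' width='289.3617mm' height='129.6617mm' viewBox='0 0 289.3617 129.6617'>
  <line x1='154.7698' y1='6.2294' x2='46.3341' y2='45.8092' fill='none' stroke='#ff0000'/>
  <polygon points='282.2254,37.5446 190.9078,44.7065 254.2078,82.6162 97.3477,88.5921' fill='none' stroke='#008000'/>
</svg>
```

1 u = 1 mm; y_m = 129.6617 − y.

[1] `<line>` line segment, #ff0000→cut S951 F657: (154.7698,123.4323) → (46.3341,83.8525)

[2] `<polygon>` closed polygon, #008000→engrave S103 F2839: (282.2254,92.1171) → (190.9078,84.9552) → (254.2078,47.0455) → (97.3477,41.0696) → (282.2254,92.1171) (closed)

G21
G90
G0 X154.7698 Y123.4323
M3 S951
G01 X46.3341 Y83.8525 F657
M5
G0 X282.2254 Y92.1171
M3 S103
G01 X190.9078 Y84.9552 F2839
G01 X254.2078 Y47.0455 F2839
G01 X97.3477 Y41.0696 F2839
G01 X282.2254 Y92.1171 F2839
M5
G0 X0.0000 Y0.0000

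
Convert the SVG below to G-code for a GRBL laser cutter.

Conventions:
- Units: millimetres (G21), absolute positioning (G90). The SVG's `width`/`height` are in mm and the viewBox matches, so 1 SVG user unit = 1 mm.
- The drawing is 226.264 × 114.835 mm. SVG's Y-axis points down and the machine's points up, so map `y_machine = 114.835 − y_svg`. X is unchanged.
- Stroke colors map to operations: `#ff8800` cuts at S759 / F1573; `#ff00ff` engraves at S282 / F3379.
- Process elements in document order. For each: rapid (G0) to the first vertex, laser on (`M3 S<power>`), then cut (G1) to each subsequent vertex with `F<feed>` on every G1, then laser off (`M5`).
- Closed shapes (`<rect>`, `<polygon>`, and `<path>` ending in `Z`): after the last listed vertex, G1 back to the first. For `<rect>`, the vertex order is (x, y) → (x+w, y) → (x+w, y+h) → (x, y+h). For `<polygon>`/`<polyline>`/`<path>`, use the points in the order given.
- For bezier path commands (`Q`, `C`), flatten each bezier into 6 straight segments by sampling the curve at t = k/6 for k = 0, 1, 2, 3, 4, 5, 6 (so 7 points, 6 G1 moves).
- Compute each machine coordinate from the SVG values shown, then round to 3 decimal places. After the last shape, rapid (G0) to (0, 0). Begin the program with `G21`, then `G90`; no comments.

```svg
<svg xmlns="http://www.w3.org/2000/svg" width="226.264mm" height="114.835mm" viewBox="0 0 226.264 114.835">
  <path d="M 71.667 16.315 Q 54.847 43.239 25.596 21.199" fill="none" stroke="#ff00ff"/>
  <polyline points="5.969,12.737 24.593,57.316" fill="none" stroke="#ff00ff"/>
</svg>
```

Since the viewBox matches the mm dimensions, user units are millimetres directly. The only transform is the Y-flip y_m = 114.835 − y_svg.

Shape 1 is a quadratic bezier drawn with `<path>`. Its stroke #ff00ff means engrave at S282, F3379. After flipping Y the toolpath is (71.667,98.520) → (65.715,90.905) → (59.072,86.011) → (51.739,83.837) → (43.715,84.383) → (35.001,87.649) → (25.596,93.636).

Shape 2 is a line segment drawn with `<polyline>`. Its stroke #ff00ff means engrave at S282, F3379. After flipping Y the toolpath is (5.969,102.098) → (24.593,57.519).

G21
G90
G0 X71.667 Y98.520
M3 S282
G1 X65.715 Y90.905 F3379
G1 X59.072 Y86.011 F3379
G1 X51.739 Y83.837 F3379
G1 X43.715 Y84.383 F3379
G1 X35.001 Y87.649 F3379
G1 X25.596 Y93.636 F3379
M5
G0 X5.969 Y102.098
M3 S282
G1 X24.593 Y57.519 F3379
M5
G0 X0.000 Y0.000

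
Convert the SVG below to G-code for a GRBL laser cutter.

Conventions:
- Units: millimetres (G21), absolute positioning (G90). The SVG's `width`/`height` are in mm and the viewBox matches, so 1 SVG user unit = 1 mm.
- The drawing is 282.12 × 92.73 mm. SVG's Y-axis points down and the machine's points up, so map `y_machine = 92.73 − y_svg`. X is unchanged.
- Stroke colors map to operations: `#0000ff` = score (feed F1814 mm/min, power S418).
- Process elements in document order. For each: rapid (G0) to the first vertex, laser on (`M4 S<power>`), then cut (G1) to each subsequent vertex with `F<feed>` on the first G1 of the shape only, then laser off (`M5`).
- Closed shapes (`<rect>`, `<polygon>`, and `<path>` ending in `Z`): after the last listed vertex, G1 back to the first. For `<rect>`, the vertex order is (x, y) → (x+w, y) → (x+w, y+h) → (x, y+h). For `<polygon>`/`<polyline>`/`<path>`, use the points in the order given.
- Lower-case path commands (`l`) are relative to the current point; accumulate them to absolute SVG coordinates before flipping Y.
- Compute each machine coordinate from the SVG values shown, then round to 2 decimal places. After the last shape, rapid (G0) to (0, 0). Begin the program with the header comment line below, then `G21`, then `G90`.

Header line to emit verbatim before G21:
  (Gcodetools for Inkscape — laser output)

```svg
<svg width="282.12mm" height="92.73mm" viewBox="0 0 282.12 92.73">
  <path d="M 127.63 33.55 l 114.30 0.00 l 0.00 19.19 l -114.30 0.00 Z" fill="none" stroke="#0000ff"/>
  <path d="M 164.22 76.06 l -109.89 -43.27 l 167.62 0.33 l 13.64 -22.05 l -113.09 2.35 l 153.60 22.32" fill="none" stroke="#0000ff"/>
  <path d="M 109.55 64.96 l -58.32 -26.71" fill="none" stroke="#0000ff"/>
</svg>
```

(Gcodetools for Inkscape — laser output)
G21
G90
G0 X127.63 Y59.18
M4 S418
G1 X241.93 Y59.18 F1814
G1 X241.93 Y39.99
G1 X127.63 Y39.99
G1 X127.63 Y59.18
M5
G0 X164.22 Y16.67
M4 S418
G1 X54.33 Y59.94 F1814
G1 X221.95 Y59.61
G1 X235.59 Y81.66
G1 X122.50 Y79.31
G1 X276.10 Y56.99
M5
G0 X109.55 Y27.77
M4 S418
G1 X51.23 Y54.48 F1814
M5
G0 X0.00 Y0.00

Since the viewBox matches the mm dimensions, user units are millimetres directly. The only transform is the Y-flip y_m = 92.73 − y_svg.

Shape 1 is a rectangle drawn with `<path>`. Its stroke #0000ff means score at S418, F1814. After flipping Y the toolpath is (127.63,59.18) → (241.93,59.18) → (241.93,39.99) → (127.63,39.99) → (127.63,59.18), returning to the start.

Shape 2 is a open polyline drawn with `<path>`. Its stroke #0000ff means score at S418, F1814. After flipping Y the toolpath is (164.22,16.67) → (54.33,59.94) → (221.95,59.61) → (235.59,81.66) → (122.50,79.31) → (276.10,56.99).

Shape 3 is a line segment drawn with `<path>`. Its stroke #0000ff means score at S418, F1814. After flipping Y the toolpath is (109.55,27.77) → (51.23,54.48).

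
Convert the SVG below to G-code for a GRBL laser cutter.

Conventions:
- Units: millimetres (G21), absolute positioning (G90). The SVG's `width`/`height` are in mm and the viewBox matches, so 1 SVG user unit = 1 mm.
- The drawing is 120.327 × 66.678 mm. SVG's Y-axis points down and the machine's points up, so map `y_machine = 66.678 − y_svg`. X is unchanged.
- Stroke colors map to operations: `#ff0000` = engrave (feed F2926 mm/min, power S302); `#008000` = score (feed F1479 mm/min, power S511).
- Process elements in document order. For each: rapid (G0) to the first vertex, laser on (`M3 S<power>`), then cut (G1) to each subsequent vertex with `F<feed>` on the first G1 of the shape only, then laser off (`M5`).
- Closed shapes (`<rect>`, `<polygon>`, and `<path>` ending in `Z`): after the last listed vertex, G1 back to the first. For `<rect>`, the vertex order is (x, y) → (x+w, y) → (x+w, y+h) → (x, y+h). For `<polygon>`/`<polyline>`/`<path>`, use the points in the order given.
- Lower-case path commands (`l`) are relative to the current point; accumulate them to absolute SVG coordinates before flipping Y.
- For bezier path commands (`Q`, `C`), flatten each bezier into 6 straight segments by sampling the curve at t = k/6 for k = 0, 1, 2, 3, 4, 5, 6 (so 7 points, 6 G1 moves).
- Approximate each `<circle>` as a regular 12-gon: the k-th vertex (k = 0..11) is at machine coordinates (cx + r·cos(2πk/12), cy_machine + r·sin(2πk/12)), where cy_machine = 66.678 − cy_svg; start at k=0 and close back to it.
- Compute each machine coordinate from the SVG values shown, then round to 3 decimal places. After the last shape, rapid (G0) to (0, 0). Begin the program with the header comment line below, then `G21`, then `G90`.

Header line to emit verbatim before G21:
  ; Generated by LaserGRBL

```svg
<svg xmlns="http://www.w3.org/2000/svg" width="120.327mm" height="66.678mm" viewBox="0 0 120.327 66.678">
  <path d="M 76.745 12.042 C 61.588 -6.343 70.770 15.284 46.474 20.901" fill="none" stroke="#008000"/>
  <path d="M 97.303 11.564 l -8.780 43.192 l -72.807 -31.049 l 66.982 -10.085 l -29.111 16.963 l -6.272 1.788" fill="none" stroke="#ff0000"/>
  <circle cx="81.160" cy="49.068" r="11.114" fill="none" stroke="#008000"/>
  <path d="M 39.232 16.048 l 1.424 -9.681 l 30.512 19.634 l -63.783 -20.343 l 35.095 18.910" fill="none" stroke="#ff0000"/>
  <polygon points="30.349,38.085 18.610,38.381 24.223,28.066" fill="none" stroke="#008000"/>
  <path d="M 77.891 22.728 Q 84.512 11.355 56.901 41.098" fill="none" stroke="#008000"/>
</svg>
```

; Generated by LaserGRBL
G21
G90
G0 X76.745 Y54.636
M3 S511
G1 X70.927 Y60.754 F1479
G1 X67.560 Y61.759
G1 X65.037 Y59.207
G1 X61.752 Y54.656
G1 X56.100 Y49.660
G1 X46.474 Y45.777
M5
G0 X97.303 Y55.114
M3 S302
G1 X88.523 Y11.922 F2926
G1 X15.716 Y42.971
G1 X82.698 Y53.056
G1 X53.587 Y36.093
G1 X47.315 Y34.305
M5
G0 X92.274 Y17.610
M3 S511
G1 X90.785 Y23.167 F1479
G1 X86.717 Y27.235
G1 X81.160 Y28.724
G1 X75.603 Y27.235
G1 X71.535 Y23.167
G1 X70.046 Y17.610
G1 X71.535 Y12.053
G1 X75.603 Y7.985
G1 X81.160 Y6.496
G1 X86.717 Y7.985
G1 X90.785 Y12.053
G1 X92.274 Y17.610
M5
G0 X39.232 Y50.630
M3 S302
G1 X40.656 Y60.311 F2926
G1 X71.168 Y40.677
G1 X7.385 Y61.020
G1 X42.480 Y42.110
M5
G0 X30.349 Y28.593
M3 S511
G1 X18.610 Y28.297 F1479
G1 X24.223 Y38.612
G1 X30.349 Y28.593
M5
G0 X77.891 Y43.950
M3 S511
G1 X79.147 Y46.599 F1479
G1 X78.501 Y46.964
G1 X75.954 Y45.044
G1 X71.505 Y40.840
G1 X65.154 Y34.352
G1 X56.901 Y25.580
M5
G0 X0.000 Y0.000

Since the viewBox matches the mm dimensions, user units are millimetres directly. The only transform is the Y-flip y_m = 66.678 − y_svg.

Shape 1 is a cubic bezier drawn with `<path>`. Its stroke #008000 means score at S511, F1479. After flipping Y the toolpath is (76.745,54.636) → (70.927,60.754) → (67.560,61.759) → (65.037,59.207) → (61.752,54.656) → (56.100,49.660) → (46.474,45.777).

Shape 2 is a open polyline drawn with `<path>`. Its stroke #ff0000 means engrave at S302, F2926. After flipping Y the toolpath is (97.303,55.114) → (88.523,11.922) → (15.716,42.971) → (82.698,53.056) → (53.587,36.093) → (47.315,34.305).

Shape 3 is a circle drawn with `<circle>`. Its stroke #008000 means score at S511, F1479. After flipping Y the toolpath is (92.274,17.610) → (90.785,23.167) → (86.717,27.235) → (81.160,28.724) → (75.603,27.235) → (71.535,23.167) → (70.046,17.610) → (71.535,12.053) → (75.603,7.985) → (81.160,6.496) → (86.717,7.985) → (90.785,12.053) → (92.274,17.610), returning to the start.

Shape 4 is a open polyline drawn with `<path>`. Its stroke #ff0000 means engrave at S302, F2926. After flipping Y the toolpath is (39.232,50.630) → (40.656,60.311) → (71.168,40.677) → (7.385,61.020) → (42.480,42.110).

Shape 5 is a regular polygon drawn with `<polygon>`. Its stroke #008000 means score at S511, F1479. After flipping Y the toolpath is (30.349,28.593) → (18.610,28.297) → (24.223,38.612) → (30.349,28.593), returning to the start.

Shape 6 is a quadratic bezier drawn with `<path>`. Its stroke #008000 means score at S511, F1479. After flipping Y the toolpath is (77.891,43.950) → (79.147,46.599) → (78.501,46.964) → (75.954,45.044) → (71.505,40.840) → (65.154,34.352) → (56.901,25.580).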